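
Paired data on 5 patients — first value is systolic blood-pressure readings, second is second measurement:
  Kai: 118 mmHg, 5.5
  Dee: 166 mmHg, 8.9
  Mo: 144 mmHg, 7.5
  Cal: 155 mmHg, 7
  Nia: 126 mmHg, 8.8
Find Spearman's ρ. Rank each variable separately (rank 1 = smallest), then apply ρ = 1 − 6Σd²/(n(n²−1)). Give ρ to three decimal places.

0.600

Ranks of variable 1: 1, 5, 3, 4, 2
Ranks of variable 2: 1, 5, 3, 2, 4
d = r₁ − r₂: 0, 0, 0, 2, -2
d²: 0, 0, 0, 4, 4; Σd² = 8
ρ = 1 − 6·8/(5·24) = 1 − 48/120 = 0.600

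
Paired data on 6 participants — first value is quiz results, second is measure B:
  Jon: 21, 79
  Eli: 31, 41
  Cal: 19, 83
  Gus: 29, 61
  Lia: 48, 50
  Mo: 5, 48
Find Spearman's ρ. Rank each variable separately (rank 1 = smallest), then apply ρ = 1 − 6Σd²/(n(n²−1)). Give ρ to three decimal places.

Ranks of variable 1: 3, 5, 2, 4, 6, 1
Ranks of variable 2: 5, 1, 6, 4, 3, 2
d = r₁ − r₂: -2, 4, -4, 0, 3, -1
d²: 4, 16, 16, 0, 9, 1; Σd² = 46
ρ = 1 − 6·46/(6·35) = 1 − 276/210 = -0.314

-0.314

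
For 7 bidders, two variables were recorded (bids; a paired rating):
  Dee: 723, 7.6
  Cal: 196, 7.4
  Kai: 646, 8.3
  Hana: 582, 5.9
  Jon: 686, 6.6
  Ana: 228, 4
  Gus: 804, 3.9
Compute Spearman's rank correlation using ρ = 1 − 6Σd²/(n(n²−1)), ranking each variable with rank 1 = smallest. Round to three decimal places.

-0.107

Ranks of variable 1: 6, 1, 4, 3, 5, 2, 7
Ranks of variable 2: 6, 5, 7, 3, 4, 2, 1
d = r₁ − r₂: 0, -4, -3, 0, 1, 0, 6
d²: 0, 16, 9, 0, 1, 0, 36; Σd² = 62
ρ = 1 − 6·62/(7·48) = 1 − 372/336 = -0.107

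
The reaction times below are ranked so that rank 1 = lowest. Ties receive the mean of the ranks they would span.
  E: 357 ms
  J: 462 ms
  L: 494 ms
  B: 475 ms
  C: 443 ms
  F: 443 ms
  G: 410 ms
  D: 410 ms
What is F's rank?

Sorted (ascending): 357, 410, 410, 443, 443, 462, 475, 494
The 2 values of 410 occupy positions 2–3 → average rank (2+3)/2 = 2.5.
The 2 values of 443 occupy positions 4–5 → average rank (4+5)/2 = 4.5.
F has value 443 ms → rank 4.5.

4.5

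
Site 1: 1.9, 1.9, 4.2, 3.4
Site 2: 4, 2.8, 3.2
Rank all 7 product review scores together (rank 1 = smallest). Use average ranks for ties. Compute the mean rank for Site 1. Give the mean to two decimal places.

Sorted (ascending): 1.9, 1.9, 2.8, 3.2, 3.4, 4, 4.2
The 2 values of 1.9 occupy positions 1–2 → average rank (1+2)/2 = 1.5.
Site 1 values → pooled ranks: 1.9→1.5, 1.9→1.5, 4.2→7, 3.4→5
Mean rank = (1.5 + 1.5 + 7 + 5) / 4 = 3.75

3.75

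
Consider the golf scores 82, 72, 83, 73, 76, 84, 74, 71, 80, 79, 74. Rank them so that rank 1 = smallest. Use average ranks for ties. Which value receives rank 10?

83

Sorted (ascending): 71, 72, 73, 74, 74, 76, 79, 80, 82, 83, 84
The 2 values of 74 occupy positions 4–5 → average rank (4+5)/2 = 4.5.
Rank 10 → value 83.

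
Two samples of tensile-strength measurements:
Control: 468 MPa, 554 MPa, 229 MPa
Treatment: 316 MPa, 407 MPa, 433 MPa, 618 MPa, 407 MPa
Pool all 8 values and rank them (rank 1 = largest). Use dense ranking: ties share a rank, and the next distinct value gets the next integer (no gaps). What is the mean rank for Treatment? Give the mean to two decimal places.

4.20

Sorted (descending): 618, 554, 468, 433, 407, 407, 316, 229
The 2 values of 407 share dense rank 5.
Remaining distinct values take the next consecutive integers.
Treatment values → pooled ranks: 316→6, 407→5, 433→4, 618→1, 407→5
Mean rank = (6 + 5 + 4 + 1 + 5) / 5 = 4.20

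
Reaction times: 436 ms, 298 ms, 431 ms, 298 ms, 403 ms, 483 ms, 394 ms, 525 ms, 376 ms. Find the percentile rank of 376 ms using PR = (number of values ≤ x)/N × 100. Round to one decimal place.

33.3

N = 9.
Strictly below 376: 2. Equal to 376: 1.
PR = 3/9 × 100 = 33.3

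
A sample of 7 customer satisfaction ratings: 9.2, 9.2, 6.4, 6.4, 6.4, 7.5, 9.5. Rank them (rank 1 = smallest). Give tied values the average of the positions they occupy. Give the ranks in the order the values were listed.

Sorted (ascending): 6.4, 6.4, 6.4, 7.5, 9.2, 9.2, 9.5
The 3 values of 6.4 occupy positions 1–3 → average rank 2.
The 2 values of 9.2 occupy positions 5–6 → average rank (5+6)/2 = 5.5.

5.5, 5.5, 2, 2, 2, 4, 7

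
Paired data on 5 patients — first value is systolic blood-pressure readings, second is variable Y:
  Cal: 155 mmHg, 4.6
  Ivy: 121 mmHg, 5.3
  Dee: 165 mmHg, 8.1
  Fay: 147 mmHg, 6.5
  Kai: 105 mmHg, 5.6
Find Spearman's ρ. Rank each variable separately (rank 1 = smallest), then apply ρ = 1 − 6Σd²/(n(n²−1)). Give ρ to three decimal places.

Ranks of variable 1: 4, 2, 5, 3, 1
Ranks of variable 2: 1, 2, 5, 4, 3
d = r₁ − r₂: 3, 0, 0, -1, -2
d²: 9, 0, 0, 1, 4; Σd² = 14
ρ = 1 − 6·14/(5·24) = 1 − 84/120 = 0.300

0.300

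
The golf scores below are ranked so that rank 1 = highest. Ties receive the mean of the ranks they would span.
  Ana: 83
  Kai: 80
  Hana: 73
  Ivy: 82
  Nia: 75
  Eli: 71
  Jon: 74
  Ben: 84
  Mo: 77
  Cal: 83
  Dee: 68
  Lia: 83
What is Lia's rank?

Sorted (descending): 84, 83, 83, 83, 82, 80, 77, 75, 74, 73, 71, 68
The 3 values of 83 occupy positions 2–4 → average rank 3.
Lia has value 83 → rank 3.

3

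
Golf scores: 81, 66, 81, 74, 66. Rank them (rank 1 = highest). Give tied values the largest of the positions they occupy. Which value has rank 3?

Sorted (descending): 81, 81, 74, 66, 66
The 2 values of 81 occupy positions 1–2 → each gets rank 2.
The 2 values of 66 occupy positions 4–5 → each gets rank 5.
Rank 3 → value 74.

74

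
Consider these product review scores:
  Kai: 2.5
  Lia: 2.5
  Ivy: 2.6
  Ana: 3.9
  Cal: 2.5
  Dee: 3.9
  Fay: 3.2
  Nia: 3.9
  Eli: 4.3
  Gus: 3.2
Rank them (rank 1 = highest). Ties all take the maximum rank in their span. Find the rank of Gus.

Sorted (descending): 4.3, 3.9, 3.9, 3.9, 3.2, 3.2, 2.6, 2.5, 2.5, 2.5
The 3 values of 3.9 occupy positions 2–4 → each gets rank 4.
The 2 values of 3.2 occupy positions 5–6 → each gets rank 6.
The 3 values of 2.5 occupy positions 8–10 → each gets rank 10.
Gus has value 3.2 → rank 6.

6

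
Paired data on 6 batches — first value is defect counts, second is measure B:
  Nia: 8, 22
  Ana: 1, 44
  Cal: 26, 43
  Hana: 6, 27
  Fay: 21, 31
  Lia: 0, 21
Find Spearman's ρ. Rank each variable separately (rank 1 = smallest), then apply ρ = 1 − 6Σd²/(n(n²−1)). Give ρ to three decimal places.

Ranks of variable 1: 4, 2, 6, 3, 5, 1
Ranks of variable 2: 2, 6, 5, 3, 4, 1
d = r₁ − r₂: 2, -4, 1, 0, 1, 0
d²: 4, 16, 1, 0, 1, 0; Σd² = 22
ρ = 1 − 6·22/(6·35) = 1 − 132/210 = 0.371

0.371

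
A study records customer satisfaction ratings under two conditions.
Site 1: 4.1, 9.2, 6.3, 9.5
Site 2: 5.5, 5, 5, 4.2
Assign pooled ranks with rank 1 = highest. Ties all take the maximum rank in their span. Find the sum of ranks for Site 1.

14

Sorted (descending): 9.5, 9.2, 6.3, 5.5, 5, 5, 4.2, 4.1
The 2 values of 5 occupy positions 5–6 → each gets rank 6.
Site 1 values → pooled ranks: 4.1→8, 9.2→2, 6.3→3, 9.5→1
Rank sum = 8 + 2 + 3 + 1 = 14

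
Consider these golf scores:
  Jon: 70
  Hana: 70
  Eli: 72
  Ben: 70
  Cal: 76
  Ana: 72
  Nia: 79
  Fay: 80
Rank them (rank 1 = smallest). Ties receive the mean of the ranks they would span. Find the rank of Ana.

Sorted (ascending): 70, 70, 70, 72, 72, 76, 79, 80
The 3 values of 70 occupy positions 1–3 → average rank 2.
The 2 values of 72 occupy positions 4–5 → average rank (4+5)/2 = 4.5.
Ana has value 72 → rank 4.5.

4.5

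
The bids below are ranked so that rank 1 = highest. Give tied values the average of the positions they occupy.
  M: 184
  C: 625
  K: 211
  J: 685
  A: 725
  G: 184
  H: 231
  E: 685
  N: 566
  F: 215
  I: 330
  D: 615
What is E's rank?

Sorted (descending): 725, 685, 685, 625, 615, 566, 330, 231, 215, 211, 184, 184
The 2 values of 685 occupy positions 2–3 → average rank (2+3)/2 = 2.5.
The 2 values of 184 occupy positions 11–12 → average rank (11+12)/2 = 11.5.
E has value 685 → rank 2.5.

2.5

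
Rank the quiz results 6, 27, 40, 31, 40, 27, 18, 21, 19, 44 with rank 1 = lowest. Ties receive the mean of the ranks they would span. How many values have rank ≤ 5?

Sorted (ascending): 6, 18, 19, 21, 27, 27, 31, 40, 40, 44
The 2 values of 27 occupy positions 5–6 → average rank (5+6)/2 = 5.5.
The 2 values of 40 occupy positions 8–9 → average rank (8+9)/2 = 8.5.
Ranks ≤ 5: {1, 2, 3, 4} → 4 values.

4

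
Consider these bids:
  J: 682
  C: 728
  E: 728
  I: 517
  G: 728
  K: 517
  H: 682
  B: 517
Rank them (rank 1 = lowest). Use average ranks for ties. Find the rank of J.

4.5

Sorted (ascending): 517, 517, 517, 682, 682, 728, 728, 728
The 3 values of 517 occupy positions 1–3 → average rank 2.
The 2 values of 682 occupy positions 4–5 → average rank (4+5)/2 = 4.5.
The 3 values of 728 occupy positions 6–8 → average rank 7.
J has value 682 → rank 4.5.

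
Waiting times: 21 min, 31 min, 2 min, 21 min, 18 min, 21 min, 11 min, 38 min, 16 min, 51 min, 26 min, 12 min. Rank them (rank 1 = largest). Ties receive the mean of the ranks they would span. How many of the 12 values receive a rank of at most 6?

Sorted (descending): 51, 38, 31, 26, 21, 21, 21, 18, 16, 12, 11, 2
The 3 values of 21 occupy positions 5–7 → average rank 6.
Ranks ≤ 6: {1, 2, 3, 4, 6, 6, 6} → 7 values.

7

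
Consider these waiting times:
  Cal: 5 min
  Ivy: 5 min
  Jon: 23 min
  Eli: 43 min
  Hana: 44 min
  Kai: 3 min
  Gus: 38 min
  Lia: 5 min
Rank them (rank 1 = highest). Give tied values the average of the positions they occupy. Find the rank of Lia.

Sorted (descending): 44, 43, 38, 23, 5, 5, 5, 3
The 3 values of 5 occupy positions 5–7 → average rank 6.
Lia has value 5 min → rank 6.

6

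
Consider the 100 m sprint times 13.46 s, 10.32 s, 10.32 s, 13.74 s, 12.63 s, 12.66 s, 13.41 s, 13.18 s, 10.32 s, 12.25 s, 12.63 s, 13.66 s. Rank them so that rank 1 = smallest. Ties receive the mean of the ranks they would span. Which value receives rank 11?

13.66

Sorted (ascending): 10.32, 10.32, 10.32, 12.25, 12.63, 12.63, 12.66, 13.18, 13.41, 13.46, 13.66, 13.74
The 3 values of 10.32 occupy positions 1–3 → average rank 2.
The 2 values of 12.63 occupy positions 5–6 → average rank (5+6)/2 = 5.5.
Rank 11 → value 13.66.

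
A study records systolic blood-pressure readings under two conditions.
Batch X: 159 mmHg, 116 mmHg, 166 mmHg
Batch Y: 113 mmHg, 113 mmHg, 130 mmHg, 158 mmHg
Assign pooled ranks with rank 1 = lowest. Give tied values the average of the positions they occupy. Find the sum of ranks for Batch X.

Sorted (ascending): 113, 113, 116, 130, 158, 159, 166
The 2 values of 113 occupy positions 1–2 → average rank (1+2)/2 = 1.5.
Batch X values → pooled ranks: 159→6, 116→3, 166→7
Rank sum = 6 + 3 + 7 = 16

16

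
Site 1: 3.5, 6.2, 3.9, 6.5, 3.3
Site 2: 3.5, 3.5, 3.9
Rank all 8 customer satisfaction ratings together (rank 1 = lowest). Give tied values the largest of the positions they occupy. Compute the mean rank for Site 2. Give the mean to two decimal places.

Sorted (ascending): 3.3, 3.5, 3.5, 3.5, 3.9, 3.9, 6.2, 6.5
The 3 values of 3.5 occupy positions 2–4 → each gets rank 4.
The 2 values of 3.9 occupy positions 5–6 → each gets rank 6.
Site 2 values → pooled ranks: 3.5→4, 3.5→4, 3.9→6
Mean rank = (4 + 4 + 6) / 3 = 4.67

4.67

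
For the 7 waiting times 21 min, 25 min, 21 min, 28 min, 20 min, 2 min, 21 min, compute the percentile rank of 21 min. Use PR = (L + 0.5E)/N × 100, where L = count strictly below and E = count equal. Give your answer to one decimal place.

N = 7.
Strictly below 21: 2. Equal to 21: 3.
PR = (2 + 0.5·3)/7 × 100 = 50.0

50.0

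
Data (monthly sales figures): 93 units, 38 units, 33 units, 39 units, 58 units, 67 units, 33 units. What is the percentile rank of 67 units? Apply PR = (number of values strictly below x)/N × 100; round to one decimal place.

N = 7.
Strictly below 67: 5. Equal to 67: 1.
PR = 5/7 × 100 = 71.4

71.4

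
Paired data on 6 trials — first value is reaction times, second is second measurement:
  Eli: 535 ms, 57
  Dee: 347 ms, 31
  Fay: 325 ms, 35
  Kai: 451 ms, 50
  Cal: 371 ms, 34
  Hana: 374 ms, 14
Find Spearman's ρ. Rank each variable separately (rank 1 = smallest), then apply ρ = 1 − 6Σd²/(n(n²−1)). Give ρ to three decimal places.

Ranks of variable 1: 6, 2, 1, 5, 3, 4
Ranks of variable 2: 6, 2, 4, 5, 3, 1
d = r₁ − r₂: 0, 0, -3, 0, 0, 3
d²: 0, 0, 9, 0, 0, 9; Σd² = 18
ρ = 1 − 6·18/(6·35) = 1 − 108/210 = 0.486

0.486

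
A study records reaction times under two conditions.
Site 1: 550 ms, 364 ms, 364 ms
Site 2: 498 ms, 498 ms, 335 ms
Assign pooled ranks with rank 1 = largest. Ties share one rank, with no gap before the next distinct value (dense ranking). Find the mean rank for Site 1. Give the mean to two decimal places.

Sorted (descending): 550, 498, 498, 364, 364, 335
The 2 values of 498 share dense rank 2.
The 2 values of 364 share dense rank 3.
Remaining distinct values take the next consecutive integers.
Site 1 values → pooled ranks: 550→1, 364→3, 364→3
Mean rank = (1 + 3 + 3) / 3 = 2.33

2.33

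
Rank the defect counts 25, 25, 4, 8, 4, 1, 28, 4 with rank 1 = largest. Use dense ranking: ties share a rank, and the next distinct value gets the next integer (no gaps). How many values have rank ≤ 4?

7

Sorted (descending): 28, 25, 25, 8, 4, 4, 4, 1
The 2 values of 25 share dense rank 2.
The 3 values of 4 share dense rank 4.
Remaining distinct values take the next consecutive integers.
Ranks ≤ 4: {1, 2, 2, 3, 4, 4, 4} → 7 values.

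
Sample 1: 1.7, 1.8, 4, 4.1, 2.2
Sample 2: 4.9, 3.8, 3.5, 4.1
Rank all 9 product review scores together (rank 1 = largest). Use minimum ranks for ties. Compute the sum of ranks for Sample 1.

30

Sorted (descending): 4.9, 4.1, 4.1, 4, 3.8, 3.5, 2.2, 1.8, 1.7
The 2 values of 4.1 occupy positions 2–3 → each gets rank 2.
Sample 1 values → pooled ranks: 1.7→9, 1.8→8, 4→4, 4.1→2, 2.2→7
Rank sum = 9 + 8 + 4 + 2 + 7 = 30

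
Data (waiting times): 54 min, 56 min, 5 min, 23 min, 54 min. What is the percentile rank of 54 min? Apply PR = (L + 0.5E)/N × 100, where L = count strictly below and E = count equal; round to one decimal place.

60.0

N = 5.
Strictly below 54: 2. Equal to 54: 2.
PR = (2 + 0.5·2)/5 × 100 = 60.0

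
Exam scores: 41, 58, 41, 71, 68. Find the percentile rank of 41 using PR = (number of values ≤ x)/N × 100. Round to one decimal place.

40.0

N = 5.
Strictly below 41: 0. Equal to 41: 2.
PR = 2/5 × 100 = 40.0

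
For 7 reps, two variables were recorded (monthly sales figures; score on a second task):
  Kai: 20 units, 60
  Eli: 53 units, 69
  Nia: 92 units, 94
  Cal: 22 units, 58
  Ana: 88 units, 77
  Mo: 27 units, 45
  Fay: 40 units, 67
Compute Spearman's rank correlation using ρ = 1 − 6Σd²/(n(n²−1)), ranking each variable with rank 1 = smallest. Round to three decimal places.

0.857

Ranks of variable 1: 1, 5, 7, 2, 6, 3, 4
Ranks of variable 2: 3, 5, 7, 2, 6, 1, 4
d = r₁ − r₂: -2, 0, 0, 0, 0, 2, 0
d²: 4, 0, 0, 0, 0, 4, 0; Σd² = 8
ρ = 1 − 6·8/(7·48) = 1 − 48/336 = 0.857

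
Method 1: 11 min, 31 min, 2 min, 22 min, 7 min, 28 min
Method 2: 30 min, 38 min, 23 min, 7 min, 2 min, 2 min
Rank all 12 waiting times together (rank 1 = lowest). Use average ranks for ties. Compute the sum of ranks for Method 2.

Sorted (ascending): 2, 2, 2, 7, 7, 11, 22, 23, 28, 30, 31, 38
The 3 values of 2 occupy positions 1–3 → average rank 2.
The 2 values of 7 occupy positions 4–5 → average rank (4+5)/2 = 4.5.
Method 2 values → pooled ranks: 30→10, 38→12, 23→8, 7→4.5, 2→2, 2→2
Rank sum = 10 + 12 + 8 + 4.5 + 2 + 2 = 38.5

38.5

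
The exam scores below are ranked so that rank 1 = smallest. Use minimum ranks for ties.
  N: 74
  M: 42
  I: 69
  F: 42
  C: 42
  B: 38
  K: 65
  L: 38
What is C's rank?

Sorted (ascending): 38, 38, 42, 42, 42, 65, 69, 74
The 2 values of 38 occupy positions 1–2 → each gets rank 1.
The 3 values of 42 occupy positions 3–5 → each gets rank 3.
C has value 42 → rank 3.

3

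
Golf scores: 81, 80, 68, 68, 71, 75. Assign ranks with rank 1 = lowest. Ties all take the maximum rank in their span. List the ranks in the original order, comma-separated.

6, 5, 2, 2, 3, 4

Sorted (ascending): 68, 68, 71, 75, 80, 81
The 2 values of 68 occupy positions 1–2 → each gets rank 2.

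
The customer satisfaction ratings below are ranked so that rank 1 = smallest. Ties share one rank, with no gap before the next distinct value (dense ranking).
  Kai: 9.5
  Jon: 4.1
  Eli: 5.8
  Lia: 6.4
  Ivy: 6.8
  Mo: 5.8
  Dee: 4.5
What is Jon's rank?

Sorted (ascending): 4.1, 4.5, 5.8, 5.8, 6.4, 6.8, 9.5
The 2 values of 5.8 share dense rank 3.
Remaining distinct values take the next consecutive integers.
Jon has value 4.1 → rank 1.

1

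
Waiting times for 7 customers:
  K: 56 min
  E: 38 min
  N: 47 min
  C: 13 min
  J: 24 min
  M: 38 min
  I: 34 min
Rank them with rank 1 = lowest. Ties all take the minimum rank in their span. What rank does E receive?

Sorted (ascending): 13, 24, 34, 38, 38, 47, 56
The 2 values of 38 occupy positions 4–5 → each gets rank 4.
E has value 38 min → rank 4.

4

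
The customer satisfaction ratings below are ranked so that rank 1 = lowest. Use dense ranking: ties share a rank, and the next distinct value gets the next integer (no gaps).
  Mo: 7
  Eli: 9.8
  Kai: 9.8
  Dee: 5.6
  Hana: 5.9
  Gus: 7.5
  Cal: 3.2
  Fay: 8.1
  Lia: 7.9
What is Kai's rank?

8

Sorted (ascending): 3.2, 5.6, 5.9, 7, 7.5, 7.9, 8.1, 9.8, 9.8
The 2 values of 9.8 share dense rank 8.
Remaining distinct values take the next consecutive integers.
Kai has value 9.8 → rank 8.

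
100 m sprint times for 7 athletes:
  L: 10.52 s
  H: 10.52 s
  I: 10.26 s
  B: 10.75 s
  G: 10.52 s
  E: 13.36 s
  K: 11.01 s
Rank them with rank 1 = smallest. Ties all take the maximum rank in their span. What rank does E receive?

Sorted (ascending): 10.26, 10.52, 10.52, 10.52, 10.75, 11.01, 13.36
The 3 values of 10.52 occupy positions 2–4 → each gets rank 4.
E has value 13.36 s → rank 7.

7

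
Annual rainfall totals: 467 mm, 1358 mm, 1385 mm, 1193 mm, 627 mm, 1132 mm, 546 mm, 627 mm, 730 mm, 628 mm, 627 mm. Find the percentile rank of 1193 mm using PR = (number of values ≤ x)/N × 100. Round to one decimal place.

81.8

N = 11.
Strictly below 1193: 8. Equal to 1193: 1.
PR = 9/11 × 100 = 81.8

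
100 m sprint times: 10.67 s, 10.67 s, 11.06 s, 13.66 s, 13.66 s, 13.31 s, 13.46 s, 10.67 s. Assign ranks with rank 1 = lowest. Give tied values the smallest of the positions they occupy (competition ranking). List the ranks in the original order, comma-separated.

Sorted (ascending): 10.67, 10.67, 10.67, 11.06, 13.31, 13.46, 13.66, 13.66
The 3 values of 10.67 occupy positions 1–3 → each gets rank 1.
The 2 values of 13.66 occupy positions 7–8 → each gets rank 7.

1, 1, 4, 7, 7, 5, 6, 1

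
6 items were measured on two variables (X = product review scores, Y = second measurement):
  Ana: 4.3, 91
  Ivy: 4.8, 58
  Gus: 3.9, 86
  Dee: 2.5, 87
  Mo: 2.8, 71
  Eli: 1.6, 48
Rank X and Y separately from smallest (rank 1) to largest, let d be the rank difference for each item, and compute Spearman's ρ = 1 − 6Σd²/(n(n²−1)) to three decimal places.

0.257

Ranks of variable 1: 5, 6, 4, 2, 3, 1
Ranks of variable 2: 6, 2, 4, 5, 3, 1
d = r₁ − r₂: -1, 4, 0, -3, 0, 0
d²: 1, 16, 0, 9, 0, 0; Σd² = 26
ρ = 1 − 6·26/(6·35) = 1 − 156/210 = 0.257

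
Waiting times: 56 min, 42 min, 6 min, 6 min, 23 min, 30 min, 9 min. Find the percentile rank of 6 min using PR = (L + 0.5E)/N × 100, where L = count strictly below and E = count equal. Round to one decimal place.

14.3

N = 7.
Strictly below 6: 0. Equal to 6: 2.
PR = (0 + 0.5·2)/7 × 100 = 14.3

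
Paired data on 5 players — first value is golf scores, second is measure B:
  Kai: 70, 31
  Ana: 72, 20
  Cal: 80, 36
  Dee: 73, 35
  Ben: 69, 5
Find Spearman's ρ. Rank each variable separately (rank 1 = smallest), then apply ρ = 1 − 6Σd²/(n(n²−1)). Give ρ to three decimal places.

Ranks of variable 1: 2, 3, 5, 4, 1
Ranks of variable 2: 3, 2, 5, 4, 1
d = r₁ − r₂: -1, 1, 0, 0, 0
d²: 1, 1, 0, 0, 0; Σd² = 2
ρ = 1 − 6·2/(5·24) = 1 − 12/120 = 0.900

0.900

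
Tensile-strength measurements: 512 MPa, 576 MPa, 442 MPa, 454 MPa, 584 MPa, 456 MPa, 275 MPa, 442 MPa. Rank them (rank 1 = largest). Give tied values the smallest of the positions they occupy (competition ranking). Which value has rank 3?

Sorted (descending): 584, 576, 512, 456, 454, 442, 442, 275
The 2 values of 442 occupy positions 6–7 → each gets rank 6.
Rank 3 → value 512.

512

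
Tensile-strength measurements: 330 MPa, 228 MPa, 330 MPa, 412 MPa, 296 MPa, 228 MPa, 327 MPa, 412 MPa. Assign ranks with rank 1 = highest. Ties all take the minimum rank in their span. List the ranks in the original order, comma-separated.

3, 7, 3, 1, 6, 7, 5, 1

Sorted (descending): 412, 412, 330, 330, 327, 296, 228, 228
The 2 values of 412 occupy positions 1–2 → each gets rank 1.
The 2 values of 330 occupy positions 3–4 → each gets rank 3.
The 2 values of 228 occupy positions 7–8 → each gets rank 7.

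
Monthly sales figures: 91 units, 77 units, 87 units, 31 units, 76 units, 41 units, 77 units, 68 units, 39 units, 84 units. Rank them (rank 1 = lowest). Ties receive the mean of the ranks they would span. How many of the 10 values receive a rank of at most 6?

Sorted (ascending): 31, 39, 41, 68, 76, 77, 77, 84, 87, 91
The 2 values of 77 occupy positions 6–7 → average rank (6+7)/2 = 6.5.
Ranks ≤ 6: {1, 2, 3, 4, 5} → 5 values.

5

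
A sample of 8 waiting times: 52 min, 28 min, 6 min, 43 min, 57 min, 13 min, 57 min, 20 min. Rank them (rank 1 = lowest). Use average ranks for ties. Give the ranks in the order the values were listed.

Sorted (ascending): 6, 13, 20, 28, 43, 52, 57, 57
The 2 values of 57 occupy positions 7–8 → average rank (7+8)/2 = 7.5.

6, 4, 1, 5, 7.5, 2, 7.5, 3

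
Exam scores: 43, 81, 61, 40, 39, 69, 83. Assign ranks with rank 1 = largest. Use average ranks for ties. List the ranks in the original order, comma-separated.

Sorted (descending): 83, 81, 69, 61, 43, 40, 39
No ties — each value takes its position as its rank.

5, 2, 4, 6, 7, 3, 1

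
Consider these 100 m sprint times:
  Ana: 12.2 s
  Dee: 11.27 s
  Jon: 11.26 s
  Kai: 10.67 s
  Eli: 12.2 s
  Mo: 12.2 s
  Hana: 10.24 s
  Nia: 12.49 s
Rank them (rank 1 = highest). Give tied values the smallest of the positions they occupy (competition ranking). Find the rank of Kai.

Sorted (descending): 12.49, 12.2, 12.2, 12.2, 11.27, 11.26, 10.67, 10.24
The 3 values of 12.2 occupy positions 2–4 → each gets rank 2.
Kai has value 10.67 s → rank 7.

7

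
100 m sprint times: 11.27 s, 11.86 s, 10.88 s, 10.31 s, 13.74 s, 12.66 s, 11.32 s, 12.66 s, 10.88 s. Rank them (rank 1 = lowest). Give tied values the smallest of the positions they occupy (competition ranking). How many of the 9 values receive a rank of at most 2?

3

Sorted (ascending): 10.31, 10.88, 10.88, 11.27, 11.32, 11.86, 12.66, 12.66, 13.74
The 2 values of 10.88 occupy positions 2–3 → each gets rank 2.
The 2 values of 12.66 occupy positions 7–8 → each gets rank 7.
Ranks ≤ 2: {1, 2, 2} → 3 values.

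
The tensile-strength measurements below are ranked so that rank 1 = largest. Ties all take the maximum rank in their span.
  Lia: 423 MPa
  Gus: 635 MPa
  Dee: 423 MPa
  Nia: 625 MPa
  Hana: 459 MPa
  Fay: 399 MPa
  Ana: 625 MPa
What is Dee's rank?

Sorted (descending): 635, 625, 625, 459, 423, 423, 399
The 2 values of 625 occupy positions 2–3 → each gets rank 3.
The 2 values of 423 occupy positions 5–6 → each gets rank 6.
Dee has value 423 MPa → rank 6.

6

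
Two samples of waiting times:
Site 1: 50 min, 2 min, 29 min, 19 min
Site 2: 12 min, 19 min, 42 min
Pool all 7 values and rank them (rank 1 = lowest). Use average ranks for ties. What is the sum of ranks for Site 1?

Sorted (ascending): 2, 12, 19, 19, 29, 42, 50
The 2 values of 19 occupy positions 3–4 → average rank (3+4)/2 = 3.5.
Site 1 values → pooled ranks: 50→7, 2→1, 29→5, 19→3.5
Rank sum = 7 + 1 + 5 + 3.5 = 16.5

16.5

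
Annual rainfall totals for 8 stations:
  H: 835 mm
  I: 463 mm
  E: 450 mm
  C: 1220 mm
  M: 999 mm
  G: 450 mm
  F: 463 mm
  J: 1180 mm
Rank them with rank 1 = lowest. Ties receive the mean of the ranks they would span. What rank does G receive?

Sorted (ascending): 450, 450, 463, 463, 835, 999, 1180, 1220
The 2 values of 450 occupy positions 1–2 → average rank (1+2)/2 = 1.5.
The 2 values of 463 occupy positions 3–4 → average rank (3+4)/2 = 3.5.
G has value 450 mm → rank 1.5.

1.5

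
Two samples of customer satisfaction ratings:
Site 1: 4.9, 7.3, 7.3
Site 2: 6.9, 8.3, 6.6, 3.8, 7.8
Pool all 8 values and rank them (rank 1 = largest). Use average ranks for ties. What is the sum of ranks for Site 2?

22

Sorted (descending): 8.3, 7.8, 7.3, 7.3, 6.9, 6.6, 4.9, 3.8
The 2 values of 7.3 occupy positions 3–4 → average rank (3+4)/2 = 3.5.
Site 2 values → pooled ranks: 6.9→5, 8.3→1, 6.6→6, 3.8→8, 7.8→2
Rank sum = 5 + 1 + 6 + 8 + 2 = 22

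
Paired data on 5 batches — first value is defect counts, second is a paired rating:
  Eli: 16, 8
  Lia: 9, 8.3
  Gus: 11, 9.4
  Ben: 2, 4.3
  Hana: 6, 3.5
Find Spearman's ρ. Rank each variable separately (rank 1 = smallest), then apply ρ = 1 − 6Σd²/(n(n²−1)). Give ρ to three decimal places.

Ranks of variable 1: 5, 3, 4, 1, 2
Ranks of variable 2: 3, 4, 5, 2, 1
d = r₁ − r₂: 2, -1, -1, -1, 1
d²: 4, 1, 1, 1, 1; Σd² = 8
ρ = 1 − 6·8/(5·24) = 1 − 48/120 = 0.600

0.600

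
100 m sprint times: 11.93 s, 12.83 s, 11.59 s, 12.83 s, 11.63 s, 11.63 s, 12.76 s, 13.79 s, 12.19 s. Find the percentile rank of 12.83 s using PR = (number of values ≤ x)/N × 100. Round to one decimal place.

N = 9.
Strictly below 12.83: 6. Equal to 12.83: 2.
PR = 8/9 × 100 = 88.9

88.9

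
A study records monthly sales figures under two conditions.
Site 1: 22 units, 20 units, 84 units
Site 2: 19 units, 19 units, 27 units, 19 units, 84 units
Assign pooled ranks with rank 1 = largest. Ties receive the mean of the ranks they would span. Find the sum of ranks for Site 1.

10.5

Sorted (descending): 84, 84, 27, 22, 20, 19, 19, 19
The 2 values of 84 occupy positions 1–2 → average rank (1+2)/2 = 1.5.
The 3 values of 19 occupy positions 6–8 → average rank 7.
Site 1 values → pooled ranks: 22→4, 20→5, 84→1.5
Rank sum = 4 + 5 + 1.5 = 10.5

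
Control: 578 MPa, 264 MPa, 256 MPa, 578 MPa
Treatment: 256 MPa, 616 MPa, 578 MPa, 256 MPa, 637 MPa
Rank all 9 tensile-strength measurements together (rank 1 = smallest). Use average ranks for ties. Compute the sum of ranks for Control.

18

Sorted (ascending): 256, 256, 256, 264, 578, 578, 578, 616, 637
The 3 values of 256 occupy positions 1–3 → average rank 2.
The 3 values of 578 occupy positions 5–7 → average rank 6.
Control values → pooled ranks: 578→6, 264→4, 256→2, 578→6
Rank sum = 6 + 4 + 2 + 6 = 18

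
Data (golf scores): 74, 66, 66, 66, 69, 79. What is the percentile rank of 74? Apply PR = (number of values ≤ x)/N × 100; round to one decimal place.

83.3

N = 6.
Strictly below 74: 4. Equal to 74: 1.
PR = 5/6 × 100 = 83.3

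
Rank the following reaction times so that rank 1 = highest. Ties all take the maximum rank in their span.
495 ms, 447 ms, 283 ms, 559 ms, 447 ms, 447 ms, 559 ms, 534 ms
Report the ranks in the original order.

Sorted (descending): 559, 559, 534, 495, 447, 447, 447, 283
The 2 values of 559 occupy positions 1–2 → each gets rank 2.
The 3 values of 447 occupy positions 5–7 → each gets rank 7.

4, 7, 8, 2, 7, 7, 2, 3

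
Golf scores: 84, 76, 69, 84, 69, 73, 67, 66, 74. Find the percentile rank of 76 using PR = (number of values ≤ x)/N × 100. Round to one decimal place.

N = 9.
Strictly below 76: 6. Equal to 76: 1.
PR = 7/9 × 100 = 77.8

77.8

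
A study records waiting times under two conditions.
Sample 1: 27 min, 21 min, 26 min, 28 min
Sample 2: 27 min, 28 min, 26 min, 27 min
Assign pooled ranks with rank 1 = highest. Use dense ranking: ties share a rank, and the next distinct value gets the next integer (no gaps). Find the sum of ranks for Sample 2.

8

Sorted (descending): 28, 28, 27, 27, 27, 26, 26, 21
The 2 values of 28 share dense rank 1.
The 3 values of 27 share dense rank 2.
The 2 values of 26 share dense rank 3.
Remaining distinct values take the next consecutive integers.
Sample 2 values → pooled ranks: 27→2, 28→1, 26→3, 27→2
Rank sum = 2 + 1 + 3 + 2 = 8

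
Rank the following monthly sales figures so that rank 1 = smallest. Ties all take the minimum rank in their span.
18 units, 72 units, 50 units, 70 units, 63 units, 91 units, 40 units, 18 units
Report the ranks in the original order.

Sorted (ascending): 18, 18, 40, 50, 63, 70, 72, 91
The 2 values of 18 occupy positions 1–2 → each gets rank 1.

1, 7, 4, 6, 5, 8, 3, 1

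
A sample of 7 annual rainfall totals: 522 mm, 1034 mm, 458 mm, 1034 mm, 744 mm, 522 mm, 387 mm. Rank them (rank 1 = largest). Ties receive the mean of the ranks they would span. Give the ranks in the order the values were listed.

4.5, 1.5, 6, 1.5, 3, 4.5, 7

Sorted (descending): 1034, 1034, 744, 522, 522, 458, 387
The 2 values of 1034 occupy positions 1–2 → average rank (1+2)/2 = 1.5.
The 2 values of 522 occupy positions 4–5 → average rank (4+5)/2 = 4.5.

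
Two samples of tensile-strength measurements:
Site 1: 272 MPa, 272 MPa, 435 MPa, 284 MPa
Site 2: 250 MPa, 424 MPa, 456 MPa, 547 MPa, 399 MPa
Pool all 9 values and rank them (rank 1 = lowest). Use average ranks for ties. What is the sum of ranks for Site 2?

29

Sorted (ascending): 250, 272, 272, 284, 399, 424, 435, 456, 547
The 2 values of 272 occupy positions 2–3 → average rank (2+3)/2 = 2.5.
Site 2 values → pooled ranks: 250→1, 424→6, 456→8, 547→9, 399→5
Rank sum = 1 + 6 + 8 + 9 + 5 = 29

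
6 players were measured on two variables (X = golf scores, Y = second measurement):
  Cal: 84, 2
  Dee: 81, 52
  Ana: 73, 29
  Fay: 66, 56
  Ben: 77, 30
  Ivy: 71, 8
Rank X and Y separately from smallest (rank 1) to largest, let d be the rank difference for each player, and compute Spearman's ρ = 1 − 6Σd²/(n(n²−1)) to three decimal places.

Ranks of variable 1: 6, 5, 3, 1, 4, 2
Ranks of variable 2: 1, 5, 3, 6, 4, 2
d = r₁ − r₂: 5, 0, 0, -5, 0, 0
d²: 25, 0, 0, 25, 0, 0; Σd² = 50
ρ = 1 − 6·50/(6·35) = 1 − 300/210 = -0.429

-0.429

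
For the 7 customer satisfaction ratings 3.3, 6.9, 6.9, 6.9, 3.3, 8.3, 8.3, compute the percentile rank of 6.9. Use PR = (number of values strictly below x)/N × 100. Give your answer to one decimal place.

N = 7.
Strictly below 6.9: 2. Equal to 6.9: 3.
PR = 2/7 × 100 = 28.6

28.6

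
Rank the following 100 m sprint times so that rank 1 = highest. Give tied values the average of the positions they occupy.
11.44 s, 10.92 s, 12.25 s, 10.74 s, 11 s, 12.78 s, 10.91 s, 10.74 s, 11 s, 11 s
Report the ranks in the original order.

3, 7, 2, 9.5, 5, 1, 8, 9.5, 5, 5

Sorted (descending): 12.78, 12.25, 11.44, 11, 11, 11, 10.92, 10.91, 10.74, 10.74
The 3 values of 11 occupy positions 4–6 → average rank 5.
The 2 values of 10.74 occupy positions 9–10 → average rank (9+10)/2 = 9.5.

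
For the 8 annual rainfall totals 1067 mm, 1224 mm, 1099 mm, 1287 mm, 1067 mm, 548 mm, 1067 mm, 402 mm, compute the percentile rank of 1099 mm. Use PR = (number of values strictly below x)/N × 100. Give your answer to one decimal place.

N = 8.
Strictly below 1099: 5. Equal to 1099: 1.
PR = 5/8 × 100 = 62.5

62.5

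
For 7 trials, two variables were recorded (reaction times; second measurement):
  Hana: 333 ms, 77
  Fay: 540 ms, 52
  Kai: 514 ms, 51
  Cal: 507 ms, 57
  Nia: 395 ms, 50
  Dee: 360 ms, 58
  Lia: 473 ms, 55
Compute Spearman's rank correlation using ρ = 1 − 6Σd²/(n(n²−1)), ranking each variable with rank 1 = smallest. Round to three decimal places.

-0.571

Ranks of variable 1: 1, 7, 6, 5, 3, 2, 4
Ranks of variable 2: 7, 3, 2, 5, 1, 6, 4
d = r₁ − r₂: -6, 4, 4, 0, 2, -4, 0
d²: 36, 16, 16, 0, 4, 16, 0; Σd² = 88
ρ = 1 − 6·88/(7·48) = 1 − 528/336 = -0.571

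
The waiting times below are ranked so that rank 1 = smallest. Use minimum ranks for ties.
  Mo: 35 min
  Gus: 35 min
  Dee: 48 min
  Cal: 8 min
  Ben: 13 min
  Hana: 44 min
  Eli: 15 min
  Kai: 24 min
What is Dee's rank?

Sorted (ascending): 8, 13, 15, 24, 35, 35, 44, 48
The 2 values of 35 occupy positions 5–6 → each gets rank 5.
Dee has value 48 min → rank 8.

8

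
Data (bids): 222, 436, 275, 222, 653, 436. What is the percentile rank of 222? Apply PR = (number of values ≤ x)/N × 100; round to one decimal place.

33.3

N = 6.
Strictly below 222: 0. Equal to 222: 2.
PR = 2/6 × 100 = 33.3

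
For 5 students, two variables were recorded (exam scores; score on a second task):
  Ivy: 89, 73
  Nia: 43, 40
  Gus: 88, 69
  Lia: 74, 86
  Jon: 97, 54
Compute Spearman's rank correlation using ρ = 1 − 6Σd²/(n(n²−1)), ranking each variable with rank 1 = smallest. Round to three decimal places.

Ranks of variable 1: 4, 1, 3, 2, 5
Ranks of variable 2: 4, 1, 3, 5, 2
d = r₁ − r₂: 0, 0, 0, -3, 3
d²: 0, 0, 0, 9, 9; Σd² = 18
ρ = 1 − 6·18/(5·24) = 1 − 108/120 = 0.100

0.100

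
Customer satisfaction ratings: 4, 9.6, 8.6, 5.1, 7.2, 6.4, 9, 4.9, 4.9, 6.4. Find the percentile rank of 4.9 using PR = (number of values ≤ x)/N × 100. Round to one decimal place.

30.0

N = 10.
Strictly below 4.9: 1. Equal to 4.9: 2.
PR = 3/10 × 100 = 30.0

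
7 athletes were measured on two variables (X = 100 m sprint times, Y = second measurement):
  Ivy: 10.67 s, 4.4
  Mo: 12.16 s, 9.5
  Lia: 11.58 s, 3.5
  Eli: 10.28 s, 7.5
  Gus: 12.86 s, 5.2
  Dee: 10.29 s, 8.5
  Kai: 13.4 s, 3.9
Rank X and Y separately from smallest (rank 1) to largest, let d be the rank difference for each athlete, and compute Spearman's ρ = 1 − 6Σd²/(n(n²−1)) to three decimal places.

-0.321

Ranks of variable 1: 3, 5, 4, 1, 6, 2, 7
Ranks of variable 2: 3, 7, 1, 5, 4, 6, 2
d = r₁ − r₂: 0, -2, 3, -4, 2, -4, 5
d²: 0, 4, 9, 16, 4, 16, 25; Σd² = 74
ρ = 1 − 6·74/(7·48) = 1 − 444/336 = -0.321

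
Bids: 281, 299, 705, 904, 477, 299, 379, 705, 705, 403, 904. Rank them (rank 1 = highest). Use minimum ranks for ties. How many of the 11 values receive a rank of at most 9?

10

Sorted (descending): 904, 904, 705, 705, 705, 477, 403, 379, 299, 299, 281
The 2 values of 904 occupy positions 1–2 → each gets rank 1.
The 3 values of 705 occupy positions 3–5 → each gets rank 3.
The 2 values of 299 occupy positions 9–10 → each gets rank 9.
Ranks ≤ 9: {1, 1, 3, 3, 3, 6, 7, 8, 9, 9} → 10 values.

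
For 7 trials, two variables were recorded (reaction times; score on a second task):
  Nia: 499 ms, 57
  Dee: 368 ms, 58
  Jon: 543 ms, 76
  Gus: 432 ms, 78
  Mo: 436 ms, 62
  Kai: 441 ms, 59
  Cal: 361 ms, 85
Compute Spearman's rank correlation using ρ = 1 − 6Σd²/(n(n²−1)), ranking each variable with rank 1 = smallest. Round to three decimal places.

-0.393

Ranks of variable 1: 6, 2, 7, 3, 4, 5, 1
Ranks of variable 2: 1, 2, 5, 6, 4, 3, 7
d = r₁ − r₂: 5, 0, 2, -3, 0, 2, -6
d²: 25, 0, 4, 9, 0, 4, 36; Σd² = 78
ρ = 1 − 6·78/(7·48) = 1 − 468/336 = -0.393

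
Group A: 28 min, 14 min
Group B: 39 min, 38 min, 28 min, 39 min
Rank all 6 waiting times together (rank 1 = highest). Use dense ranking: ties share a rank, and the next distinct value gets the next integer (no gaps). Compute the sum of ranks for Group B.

Sorted (descending): 39, 39, 38, 28, 28, 14
The 2 values of 39 share dense rank 1.
The 2 values of 28 share dense rank 3.
Remaining distinct values take the next consecutive integers.
Group B values → pooled ranks: 39→1, 38→2, 28→3, 39→1
Rank sum = 1 + 2 + 3 + 1 = 7

7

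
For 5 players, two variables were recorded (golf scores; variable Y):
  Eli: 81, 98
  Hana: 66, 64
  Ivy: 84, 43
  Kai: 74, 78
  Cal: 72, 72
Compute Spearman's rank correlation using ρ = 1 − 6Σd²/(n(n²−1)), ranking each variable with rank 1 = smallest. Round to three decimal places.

0.000

Ranks of variable 1: 4, 1, 5, 3, 2
Ranks of variable 2: 5, 2, 1, 4, 3
d = r₁ − r₂: -1, -1, 4, -1, -1
d²: 1, 1, 16, 1, 1; Σd² = 20
ρ = 1 − 6·20/(5·24) = 1 − 120/120 = 0.000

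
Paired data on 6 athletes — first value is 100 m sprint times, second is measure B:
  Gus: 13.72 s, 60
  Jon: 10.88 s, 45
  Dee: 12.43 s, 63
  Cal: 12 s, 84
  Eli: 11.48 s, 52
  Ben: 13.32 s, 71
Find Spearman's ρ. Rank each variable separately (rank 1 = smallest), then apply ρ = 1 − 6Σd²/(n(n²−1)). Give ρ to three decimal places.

0.486

Ranks of variable 1: 6, 1, 4, 3, 2, 5
Ranks of variable 2: 3, 1, 4, 6, 2, 5
d = r₁ − r₂: 3, 0, 0, -3, 0, 0
d²: 9, 0, 0, 9, 0, 0; Σd² = 18
ρ = 1 − 6·18/(6·35) = 1 − 108/210 = 0.486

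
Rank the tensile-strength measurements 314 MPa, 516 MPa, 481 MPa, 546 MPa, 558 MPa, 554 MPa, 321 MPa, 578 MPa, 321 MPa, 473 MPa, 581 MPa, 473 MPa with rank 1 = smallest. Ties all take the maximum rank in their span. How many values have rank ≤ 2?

1

Sorted (ascending): 314, 321, 321, 473, 473, 481, 516, 546, 554, 558, 578, 581
The 2 values of 321 occupy positions 2–3 → each gets rank 3.
The 2 values of 473 occupy positions 4–5 → each gets rank 5.
Ranks ≤ 2: {1} → 1 value.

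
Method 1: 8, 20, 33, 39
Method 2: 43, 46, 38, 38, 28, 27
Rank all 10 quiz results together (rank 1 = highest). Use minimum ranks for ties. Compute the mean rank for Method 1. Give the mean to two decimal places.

Sorted (descending): 46, 43, 39, 38, 38, 33, 28, 27, 20, 8
The 2 values of 38 occupy positions 4–5 → each gets rank 4.
Method 1 values → pooled ranks: 8→10, 20→9, 33→6, 39→3
Mean rank = (10 + 9 + 6 + 3) / 4 = 7.00

7.00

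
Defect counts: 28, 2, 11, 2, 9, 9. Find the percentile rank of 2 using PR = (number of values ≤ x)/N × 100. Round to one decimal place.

N = 6.
Strictly below 2: 0. Equal to 2: 2.
PR = 2/6 × 100 = 33.3

33.3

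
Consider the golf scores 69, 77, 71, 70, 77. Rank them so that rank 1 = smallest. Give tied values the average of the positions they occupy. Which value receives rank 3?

Sorted (ascending): 69, 70, 71, 77, 77
The 2 values of 77 occupy positions 4–5 → average rank (4+5)/2 = 4.5.
Rank 3 → value 71.

71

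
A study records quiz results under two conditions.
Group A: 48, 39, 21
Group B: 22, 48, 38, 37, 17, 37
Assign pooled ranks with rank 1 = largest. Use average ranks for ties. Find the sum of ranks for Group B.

Sorted (descending): 48, 48, 39, 38, 37, 37, 22, 21, 17
The 2 values of 48 occupy positions 1–2 → average rank (1+2)/2 = 1.5.
The 2 values of 37 occupy positions 5–6 → average rank (5+6)/2 = 5.5.
Group B values → pooled ranks: 22→7, 48→1.5, 38→4, 37→5.5, 17→9, 37→5.5
Rank sum = 7 + 1.5 + 4 + 5.5 + 9 + 5.5 = 32.5

32.5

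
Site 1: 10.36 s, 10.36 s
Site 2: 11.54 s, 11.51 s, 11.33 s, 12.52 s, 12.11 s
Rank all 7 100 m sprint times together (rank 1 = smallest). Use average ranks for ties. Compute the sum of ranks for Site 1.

Sorted (ascending): 10.36, 10.36, 11.33, 11.51, 11.54, 12.11, 12.52
The 2 values of 10.36 occupy positions 1–2 → average rank (1+2)/2 = 1.5.
Site 1 values → pooled ranks: 10.36→1.5, 10.36→1.5
Rank sum = 1.5 + 1.5 = 3

3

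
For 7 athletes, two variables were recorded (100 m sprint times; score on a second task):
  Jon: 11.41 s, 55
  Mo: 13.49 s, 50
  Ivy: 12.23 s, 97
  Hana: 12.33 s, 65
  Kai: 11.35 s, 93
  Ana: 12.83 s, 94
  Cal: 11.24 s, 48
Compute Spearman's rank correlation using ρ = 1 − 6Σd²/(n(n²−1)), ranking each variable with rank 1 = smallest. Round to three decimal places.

Ranks of variable 1: 3, 7, 4, 5, 2, 6, 1
Ranks of variable 2: 3, 2, 7, 4, 5, 6, 1
d = r₁ − r₂: 0, 5, -3, 1, -3, 0, 0
d²: 0, 25, 9, 1, 9, 0, 0; Σd² = 44
ρ = 1 − 6·44/(7·48) = 1 − 264/336 = 0.214

0.214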